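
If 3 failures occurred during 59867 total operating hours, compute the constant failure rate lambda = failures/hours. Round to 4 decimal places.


failures = 3
total_hours = 59867
lambda = 3 / 59867
lambda = 0.0001

0.0001


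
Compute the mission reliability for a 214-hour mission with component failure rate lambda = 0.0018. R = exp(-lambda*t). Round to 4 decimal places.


lambda = 0.0018
mission_time = 214
lambda * t = 0.0018 * 214 = 0.3852
R = exp(-0.3852)
R = 0.6803

0.6803


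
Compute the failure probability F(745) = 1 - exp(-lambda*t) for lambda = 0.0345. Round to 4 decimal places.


lambda = 0.0345, t = 745
lambda * t = 25.7025
exp(-25.7025) = 0.0
F(t) = 1 - 0.0
F(t) = 1.0

1.0


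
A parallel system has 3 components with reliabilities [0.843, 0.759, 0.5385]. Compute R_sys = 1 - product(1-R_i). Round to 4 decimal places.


Components: [0.843, 0.759, 0.5385]
(1 - 0.843) = 0.157, running product = 0.157
(1 - 0.759) = 0.241, running product = 0.0378
(1 - 0.5385) = 0.4615, running product = 0.0175
Product of (1-R_i) = 0.0175
R_sys = 1 - 0.0175 = 0.9825

0.9825


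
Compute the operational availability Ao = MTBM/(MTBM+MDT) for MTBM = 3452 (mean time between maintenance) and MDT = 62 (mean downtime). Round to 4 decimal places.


MTBM = 3452
MDT = 62
MTBM + MDT = 3514
Ao = 3452 / 3514
Ao = 0.9824

0.9824


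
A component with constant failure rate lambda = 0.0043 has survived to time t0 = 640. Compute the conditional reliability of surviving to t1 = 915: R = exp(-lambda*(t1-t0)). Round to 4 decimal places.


lambda = 0.0043
t0 = 640, t1 = 915
t1 - t0 = 275
lambda * (t1-t0) = 0.0043 * 275 = 1.1825
R = exp(-1.1825)
R = 0.3065

0.3065


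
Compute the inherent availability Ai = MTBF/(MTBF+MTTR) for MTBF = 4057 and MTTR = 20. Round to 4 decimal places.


MTBF = 4057
MTTR = 20
MTBF + MTTR = 4077
Ai = 4057 / 4077
Ai = 0.9951

0.9951


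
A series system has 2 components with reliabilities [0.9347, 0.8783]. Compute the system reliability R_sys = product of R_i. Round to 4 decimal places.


Components: [0.9347, 0.8783]
After component 1 (R=0.9347): product = 0.9347
After component 2 (R=0.8783): product = 0.8209
R_sys = 0.8209

0.8209


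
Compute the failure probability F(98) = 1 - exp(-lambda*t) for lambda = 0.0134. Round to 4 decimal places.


lambda = 0.0134, t = 98
lambda * t = 1.3132
exp(-1.3132) = 0.269
F(t) = 1 - 0.269
F(t) = 0.731

0.731


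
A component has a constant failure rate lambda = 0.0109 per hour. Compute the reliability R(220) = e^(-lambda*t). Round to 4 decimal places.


lambda = 0.0109
t = 220
lambda * t = 2.398
R(t) = e^(-2.398)
R(t) = 0.0909

0.0909


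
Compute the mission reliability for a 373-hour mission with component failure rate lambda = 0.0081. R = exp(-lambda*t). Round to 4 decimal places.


lambda = 0.0081
mission_time = 373
lambda * t = 0.0081 * 373 = 3.0213
R = exp(-3.0213)
R = 0.0487

0.0487


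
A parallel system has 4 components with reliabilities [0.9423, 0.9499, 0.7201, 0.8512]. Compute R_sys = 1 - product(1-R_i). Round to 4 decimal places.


Components: [0.9423, 0.9499, 0.7201, 0.8512]
(1 - 0.9423) = 0.0577, running product = 0.0577
(1 - 0.9499) = 0.0501, running product = 0.0029
(1 - 0.7201) = 0.2799, running product = 0.0008
(1 - 0.8512) = 0.1488, running product = 0.0001
Product of (1-R_i) = 0.0001
R_sys = 1 - 0.0001 = 0.9999

0.9999


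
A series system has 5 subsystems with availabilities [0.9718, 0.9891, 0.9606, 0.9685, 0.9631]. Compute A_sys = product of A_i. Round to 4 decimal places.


Subsystems: [0.9718, 0.9891, 0.9606, 0.9685, 0.9631]
After subsystem 1 (A=0.9718): product = 0.9718
After subsystem 2 (A=0.9891): product = 0.9612
After subsystem 3 (A=0.9606): product = 0.9233
After subsystem 4 (A=0.9685): product = 0.8943
After subsystem 5 (A=0.9631): product = 0.8613
A_sys = 0.8613

0.8613


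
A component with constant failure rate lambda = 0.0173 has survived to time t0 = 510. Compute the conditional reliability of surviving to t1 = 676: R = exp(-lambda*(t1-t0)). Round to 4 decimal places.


lambda = 0.0173
t0 = 510, t1 = 676
t1 - t0 = 166
lambda * (t1-t0) = 0.0173 * 166 = 2.8718
R = exp(-2.8718)
R = 0.0566

0.0566


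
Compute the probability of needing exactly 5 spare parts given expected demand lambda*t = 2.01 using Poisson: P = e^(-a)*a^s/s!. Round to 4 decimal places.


a = 2.01, s = 5
e^(-a) = e^(-2.01) = 0.134
a^s = 2.01^5 = 32.808
s! = 120
P = 0.134 * 32.808 / 120
P = 0.0366

0.0366


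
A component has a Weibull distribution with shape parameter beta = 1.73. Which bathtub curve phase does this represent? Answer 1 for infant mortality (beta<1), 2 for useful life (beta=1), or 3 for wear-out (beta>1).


beta = 1.73
Compare beta to 1:
beta < 1 => infant mortality (phase 1)
beta = 1 => useful life (phase 2)
beta > 1 => wear-out (phase 3)
Since beta = 1.73, this is wear-out (increasing failure rate)
Phase = 3

3


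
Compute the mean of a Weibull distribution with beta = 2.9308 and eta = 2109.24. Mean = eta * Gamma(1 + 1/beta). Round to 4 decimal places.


beta = 2.9308, eta = 2109.24
1/beta = 0.3412
1 + 1/beta = 1.3412
Gamma(1.3412) = 0.8921
Mean = 2109.24 * 0.8921
Mean = 1881.6155

1881.6155


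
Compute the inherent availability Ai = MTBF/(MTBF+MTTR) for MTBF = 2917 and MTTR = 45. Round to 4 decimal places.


MTBF = 2917
MTTR = 45
MTBF + MTTR = 2962
Ai = 2917 / 2962
Ai = 0.9848

0.9848


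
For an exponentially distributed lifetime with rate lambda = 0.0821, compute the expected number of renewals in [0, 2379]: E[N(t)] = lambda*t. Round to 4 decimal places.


lambda = 0.0821
t = 2379
E[N(t)] = lambda * t
E[N(t)] = 0.0821 * 2379
E[N(t)] = 195.3159

195.3159


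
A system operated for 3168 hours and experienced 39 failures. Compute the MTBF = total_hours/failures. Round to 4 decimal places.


total_hours = 3168
failures = 39
MTBF = 3168 / 39
MTBF = 81.2308

81.2308


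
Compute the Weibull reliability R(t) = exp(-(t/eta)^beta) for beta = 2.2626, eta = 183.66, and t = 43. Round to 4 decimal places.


beta = 2.2626, eta = 183.66, t = 43
t/eta = 43 / 183.66 = 0.2341
(t/eta)^beta = 0.2341^2.2626 = 0.0374
R(t) = exp(-0.0374)
R(t) = 0.9633

0.9633


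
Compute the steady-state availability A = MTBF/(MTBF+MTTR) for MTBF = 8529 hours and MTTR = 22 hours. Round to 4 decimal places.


MTBF = 8529
MTTR = 22
MTBF + MTTR = 8551
A = 8529 / 8551
A = 0.9974

0.9974


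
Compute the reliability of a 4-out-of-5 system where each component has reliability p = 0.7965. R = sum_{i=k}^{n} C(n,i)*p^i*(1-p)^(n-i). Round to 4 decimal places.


k = 4, n = 5, p = 0.7965
i=4: C(5,4)=5 * 0.7965^4 * 0.2035^1 = 0.4095
i=5: C(5,5)=1 * 0.7965^5 * 0.2035^0 = 0.3206
R = sum of terms = 0.7301

0.7301


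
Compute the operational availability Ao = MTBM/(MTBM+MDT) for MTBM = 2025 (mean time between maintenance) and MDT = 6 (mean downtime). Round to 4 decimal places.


MTBM = 2025
MDT = 6
MTBM + MDT = 2031
Ao = 2025 / 2031
Ao = 0.997

0.997


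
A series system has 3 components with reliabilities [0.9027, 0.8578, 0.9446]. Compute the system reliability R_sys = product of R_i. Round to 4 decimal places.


Components: [0.9027, 0.8578, 0.9446]
After component 1 (R=0.9027): product = 0.9027
After component 2 (R=0.8578): product = 0.7743
After component 3 (R=0.9446): product = 0.7314
R_sys = 0.7314

0.7314


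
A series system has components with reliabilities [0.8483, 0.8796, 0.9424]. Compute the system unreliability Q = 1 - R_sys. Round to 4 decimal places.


Components: [0.8483, 0.8796, 0.9424]
After component 1: product = 0.8483
After component 2: product = 0.7462
After component 3: product = 0.7032
R_sys = 0.7032
Q = 1 - 0.7032 = 0.2968

0.2968


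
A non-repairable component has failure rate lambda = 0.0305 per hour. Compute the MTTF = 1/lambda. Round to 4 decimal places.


lambda = 0.0305
MTTF = 1 / 0.0305
MTTF = 32.7869

32.7869


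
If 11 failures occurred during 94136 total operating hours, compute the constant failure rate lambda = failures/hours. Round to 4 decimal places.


failures = 11
total_hours = 94136
lambda = 11 / 94136
lambda = 0.0001

0.0001


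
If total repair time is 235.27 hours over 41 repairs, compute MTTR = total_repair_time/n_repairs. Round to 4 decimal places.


total_repair_time = 235.27
n_repairs = 41
MTTR = 235.27 / 41
MTTR = 5.7383

5.7383


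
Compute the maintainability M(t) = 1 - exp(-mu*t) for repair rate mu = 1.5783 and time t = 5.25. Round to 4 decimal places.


mu = 1.5783, t = 5.25
mu * t = 1.5783 * 5.25 = 8.2861
exp(-8.2861) = 0.0003
M(t) = 1 - 0.0003
M(t) = 0.9997

0.9997


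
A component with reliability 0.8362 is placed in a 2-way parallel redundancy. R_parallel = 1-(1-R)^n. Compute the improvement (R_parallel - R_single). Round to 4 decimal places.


R_single = 0.8362, n = 2
1 - R_single = 0.1638
(1 - R_single)^n = 0.1638^2 = 0.0268
R_parallel = 1 - 0.0268 = 0.9732
Improvement = 0.9732 - 0.8362
Improvement = 0.137

0.137


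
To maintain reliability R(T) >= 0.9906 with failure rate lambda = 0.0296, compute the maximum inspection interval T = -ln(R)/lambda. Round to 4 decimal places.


R_target = 0.9906
lambda = 0.0296
-ln(0.9906) = 0.0094
T = 0.0094 / 0.0296
T = 0.3191

0.3191


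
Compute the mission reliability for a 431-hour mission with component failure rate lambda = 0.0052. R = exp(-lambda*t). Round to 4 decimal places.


lambda = 0.0052
mission_time = 431
lambda * t = 0.0052 * 431 = 2.2412
R = exp(-2.2412)
R = 0.1063

0.1063


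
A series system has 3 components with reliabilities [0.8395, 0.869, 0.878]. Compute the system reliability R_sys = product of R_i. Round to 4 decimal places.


Components: [0.8395, 0.869, 0.878]
After component 1 (R=0.8395): product = 0.8395
After component 2 (R=0.869): product = 0.7295
After component 3 (R=0.878): product = 0.6405
R_sys = 0.6405

0.6405


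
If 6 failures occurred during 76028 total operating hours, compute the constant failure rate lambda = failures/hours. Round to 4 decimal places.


failures = 6
total_hours = 76028
lambda = 6 / 76028
lambda = 0.0001

0.0001


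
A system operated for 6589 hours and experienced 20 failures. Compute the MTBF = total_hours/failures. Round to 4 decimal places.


total_hours = 6589
failures = 20
MTBF = 6589 / 20
MTBF = 329.45

329.45


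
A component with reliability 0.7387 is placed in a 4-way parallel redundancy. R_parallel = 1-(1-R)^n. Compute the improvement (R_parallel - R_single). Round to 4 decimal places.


R_single = 0.7387, n = 4
1 - R_single = 0.2613
(1 - R_single)^n = 0.2613^4 = 0.0047
R_parallel = 1 - 0.0047 = 0.9953
Improvement = 0.9953 - 0.7387
Improvement = 0.2566

0.2566


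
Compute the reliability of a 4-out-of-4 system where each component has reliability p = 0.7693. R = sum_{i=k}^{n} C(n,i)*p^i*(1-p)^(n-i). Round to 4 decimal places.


k = 4, n = 4, p = 0.7693
i=4: C(4,4)=1 * 0.7693^4 * 0.2307^0 = 0.3503
R = sum of terms = 0.3503

0.3503


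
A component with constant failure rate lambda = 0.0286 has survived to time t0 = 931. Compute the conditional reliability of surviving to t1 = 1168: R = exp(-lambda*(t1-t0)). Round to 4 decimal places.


lambda = 0.0286
t0 = 931, t1 = 1168
t1 - t0 = 237
lambda * (t1-t0) = 0.0286 * 237 = 6.7782
R = exp(-6.7782)
R = 0.0011

0.0011


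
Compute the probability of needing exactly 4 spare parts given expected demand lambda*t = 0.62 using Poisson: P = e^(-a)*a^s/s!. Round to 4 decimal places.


a = 0.62, s = 4
e^(-a) = e^(-0.62) = 0.5379
a^s = 0.62^4 = 0.1478
s! = 24
P = 0.5379 * 0.1478 / 24
P = 0.0033

0.0033


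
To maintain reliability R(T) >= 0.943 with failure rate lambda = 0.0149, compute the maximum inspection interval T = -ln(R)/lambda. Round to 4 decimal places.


R_target = 0.943
lambda = 0.0149
-ln(0.943) = 0.0587
T = 0.0587 / 0.0149
T = 3.9389

3.9389


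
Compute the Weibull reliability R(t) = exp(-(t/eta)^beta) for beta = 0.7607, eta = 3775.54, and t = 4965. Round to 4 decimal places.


beta = 0.7607, eta = 3775.54, t = 4965
t/eta = 4965 / 3775.54 = 1.315
(t/eta)^beta = 1.315^0.7607 = 1.2316
R(t) = exp(-1.2316)
R(t) = 0.2918

0.2918


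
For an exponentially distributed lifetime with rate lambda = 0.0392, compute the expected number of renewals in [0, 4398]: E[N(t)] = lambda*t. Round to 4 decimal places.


lambda = 0.0392
t = 4398
E[N(t)] = lambda * t
E[N(t)] = 0.0392 * 4398
E[N(t)] = 172.4016

172.4016


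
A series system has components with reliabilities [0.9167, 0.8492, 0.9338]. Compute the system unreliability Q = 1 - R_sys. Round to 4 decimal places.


Components: [0.9167, 0.8492, 0.9338]
After component 1: product = 0.9167
After component 2: product = 0.7785
After component 3: product = 0.7269
R_sys = 0.7269
Q = 1 - 0.7269 = 0.2731

0.2731


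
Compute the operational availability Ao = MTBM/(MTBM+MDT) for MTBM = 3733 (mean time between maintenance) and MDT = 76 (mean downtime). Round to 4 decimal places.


MTBM = 3733
MDT = 76
MTBM + MDT = 3809
Ao = 3733 / 3809
Ao = 0.98

0.98


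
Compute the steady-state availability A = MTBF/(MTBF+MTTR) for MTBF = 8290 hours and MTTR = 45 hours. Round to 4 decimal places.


MTBF = 8290
MTTR = 45
MTBF + MTTR = 8335
A = 8290 / 8335
A = 0.9946

0.9946


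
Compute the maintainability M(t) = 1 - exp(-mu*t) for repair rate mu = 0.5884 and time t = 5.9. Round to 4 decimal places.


mu = 0.5884, t = 5.9
mu * t = 0.5884 * 5.9 = 3.4716
exp(-3.4716) = 0.0311
M(t) = 1 - 0.0311
M(t) = 0.9689

0.9689


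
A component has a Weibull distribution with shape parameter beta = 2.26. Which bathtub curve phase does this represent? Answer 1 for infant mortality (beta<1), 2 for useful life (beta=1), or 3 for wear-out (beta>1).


beta = 2.26
Compare beta to 1:
beta < 1 => infant mortality (phase 1)
beta = 1 => useful life (phase 2)
beta > 1 => wear-out (phase 3)
Since beta = 2.26, this is wear-out (increasing failure rate)
Phase = 3

3


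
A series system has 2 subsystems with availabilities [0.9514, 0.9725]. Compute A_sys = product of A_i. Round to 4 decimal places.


Subsystems: [0.9514, 0.9725]
After subsystem 1 (A=0.9514): product = 0.9514
After subsystem 2 (A=0.9725): product = 0.9252
A_sys = 0.9252

0.9252


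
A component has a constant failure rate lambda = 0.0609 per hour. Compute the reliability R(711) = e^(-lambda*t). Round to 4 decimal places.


lambda = 0.0609
t = 711
lambda * t = 43.2999
R(t) = e^(-43.2999)
R(t) = 0.0

0.0


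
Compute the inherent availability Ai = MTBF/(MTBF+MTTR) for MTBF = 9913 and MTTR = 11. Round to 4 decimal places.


MTBF = 9913
MTTR = 11
MTBF + MTTR = 9924
Ai = 9913 / 9924
Ai = 0.9989

0.9989


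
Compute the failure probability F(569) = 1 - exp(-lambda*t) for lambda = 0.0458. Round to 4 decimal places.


lambda = 0.0458, t = 569
lambda * t = 26.0602
exp(-26.0602) = 0.0
F(t) = 1 - 0.0
F(t) = 1.0

1.0


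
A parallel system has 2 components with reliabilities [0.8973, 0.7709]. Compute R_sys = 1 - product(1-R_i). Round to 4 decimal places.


Components: [0.8973, 0.7709]
(1 - 0.8973) = 0.1027, running product = 0.1027
(1 - 0.7709) = 0.2291, running product = 0.0235
Product of (1-R_i) = 0.0235
R_sys = 1 - 0.0235 = 0.9765

0.9765


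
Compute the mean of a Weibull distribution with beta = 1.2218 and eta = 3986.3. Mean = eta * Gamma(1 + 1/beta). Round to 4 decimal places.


beta = 1.2218, eta = 3986.3
1/beta = 0.8185
1 + 1/beta = 1.8185
Gamma(1.8185) = 0.9364
Mean = 3986.3 * 0.9364
Mean = 3732.831

3732.831


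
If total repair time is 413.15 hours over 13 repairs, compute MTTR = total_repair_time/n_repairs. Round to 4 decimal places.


total_repair_time = 413.15
n_repairs = 13
MTTR = 413.15 / 13
MTTR = 31.7808

31.7808


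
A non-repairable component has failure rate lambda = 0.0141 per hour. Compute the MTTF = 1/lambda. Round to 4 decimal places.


lambda = 0.0141
MTTF = 1 / 0.0141
MTTF = 70.922

70.922


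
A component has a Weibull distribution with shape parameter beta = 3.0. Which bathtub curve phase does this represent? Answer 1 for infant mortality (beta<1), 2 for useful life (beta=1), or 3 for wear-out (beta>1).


beta = 3.0
Compare beta to 1:
beta < 1 => infant mortality (phase 1)
beta = 1 => useful life (phase 2)
beta > 1 => wear-out (phase 3)
Since beta = 3.0, this is wear-out (increasing failure rate)
Phase = 3

3


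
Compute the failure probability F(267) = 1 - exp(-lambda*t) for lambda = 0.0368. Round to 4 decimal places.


lambda = 0.0368, t = 267
lambda * t = 9.8256
exp(-9.8256) = 0.0001
F(t) = 1 - 0.0001
F(t) = 0.9999

0.9999


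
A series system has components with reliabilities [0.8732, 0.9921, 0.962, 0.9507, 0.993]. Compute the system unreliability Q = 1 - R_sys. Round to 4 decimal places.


Components: [0.8732, 0.9921, 0.962, 0.9507, 0.993]
After component 1: product = 0.8732
After component 2: product = 0.8663
After component 3: product = 0.8334
After component 4: product = 0.7923
After component 5: product = 0.7868
R_sys = 0.7868
Q = 1 - 0.7868 = 0.2132

0.2132


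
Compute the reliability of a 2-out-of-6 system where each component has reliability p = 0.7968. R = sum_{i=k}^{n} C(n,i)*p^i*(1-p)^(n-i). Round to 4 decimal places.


k = 2, n = 6, p = 0.7968
i=2: C(6,2)=15 * 0.7968^2 * 0.2032^4 = 0.0162
i=3: C(6,3)=20 * 0.7968^3 * 0.2032^3 = 0.0849
i=4: C(6,4)=15 * 0.7968^4 * 0.2032^2 = 0.2497
i=5: C(6,5)=6 * 0.7968^5 * 0.2032^1 = 0.3916
i=6: C(6,6)=1 * 0.7968^6 * 0.2032^0 = 0.2559
R = sum of terms = 0.9983

0.9983


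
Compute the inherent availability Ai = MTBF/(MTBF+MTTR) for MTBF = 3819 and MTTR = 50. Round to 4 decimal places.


MTBF = 3819
MTTR = 50
MTBF + MTTR = 3869
Ai = 3819 / 3869
Ai = 0.9871

0.9871


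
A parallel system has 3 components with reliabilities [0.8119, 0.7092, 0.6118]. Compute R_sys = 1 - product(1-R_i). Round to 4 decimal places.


Components: [0.8119, 0.7092, 0.6118]
(1 - 0.8119) = 0.1881, running product = 0.1881
(1 - 0.7092) = 0.2908, running product = 0.0547
(1 - 0.6118) = 0.3882, running product = 0.0212
Product of (1-R_i) = 0.0212
R_sys = 1 - 0.0212 = 0.9788

0.9788


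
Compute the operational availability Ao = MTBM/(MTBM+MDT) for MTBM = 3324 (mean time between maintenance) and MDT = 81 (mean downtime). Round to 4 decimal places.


MTBM = 3324
MDT = 81
MTBM + MDT = 3405
Ao = 3324 / 3405
Ao = 0.9762

0.9762


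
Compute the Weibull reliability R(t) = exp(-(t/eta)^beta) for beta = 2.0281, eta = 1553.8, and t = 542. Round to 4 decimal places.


beta = 2.0281, eta = 1553.8, t = 542
t/eta = 542 / 1553.8 = 0.3488
(t/eta)^beta = 0.3488^2.0281 = 0.1181
R(t) = exp(-0.1181)
R(t) = 0.8886

0.8886


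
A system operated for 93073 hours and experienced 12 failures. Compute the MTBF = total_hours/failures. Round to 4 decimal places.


total_hours = 93073
failures = 12
MTBF = 93073 / 12
MTBF = 7756.0833

7756.0833


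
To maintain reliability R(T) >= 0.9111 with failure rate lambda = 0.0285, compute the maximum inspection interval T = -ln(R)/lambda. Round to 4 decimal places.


R_target = 0.9111
lambda = 0.0285
-ln(0.9111) = 0.0931
T = 0.0931 / 0.0285
T = 3.2668

3.2668


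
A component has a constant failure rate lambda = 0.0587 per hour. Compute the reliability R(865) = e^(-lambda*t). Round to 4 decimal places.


lambda = 0.0587
t = 865
lambda * t = 50.7755
R(t) = e^(-50.7755)
R(t) = 0.0

0.0


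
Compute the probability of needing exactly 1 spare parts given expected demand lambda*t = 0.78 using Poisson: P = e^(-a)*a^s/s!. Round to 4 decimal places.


a = 0.78, s = 1
e^(-a) = e^(-0.78) = 0.4584
a^s = 0.78^1 = 0.78
s! = 1
P = 0.4584 * 0.78 / 1
P = 0.3576

0.3576


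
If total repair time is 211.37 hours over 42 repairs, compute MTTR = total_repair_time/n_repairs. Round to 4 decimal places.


total_repair_time = 211.37
n_repairs = 42
MTTR = 211.37 / 42
MTTR = 5.0326

5.0326


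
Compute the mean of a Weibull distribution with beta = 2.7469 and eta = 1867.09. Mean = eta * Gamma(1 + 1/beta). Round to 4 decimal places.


beta = 2.7469, eta = 1867.09
1/beta = 0.364
1 + 1/beta = 1.364
Gamma(1.364) = 0.8898
Mean = 1867.09 * 0.8898
Mean = 1661.3751

1661.3751


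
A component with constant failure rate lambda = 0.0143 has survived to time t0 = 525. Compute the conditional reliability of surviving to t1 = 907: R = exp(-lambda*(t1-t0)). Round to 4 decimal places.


lambda = 0.0143
t0 = 525, t1 = 907
t1 - t0 = 382
lambda * (t1-t0) = 0.0143 * 382 = 5.4626
R = exp(-5.4626)
R = 0.0042

0.0042


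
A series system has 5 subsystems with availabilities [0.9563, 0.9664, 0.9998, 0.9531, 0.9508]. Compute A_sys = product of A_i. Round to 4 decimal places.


Subsystems: [0.9563, 0.9664, 0.9998, 0.9531, 0.9508]
After subsystem 1 (A=0.9563): product = 0.9563
After subsystem 2 (A=0.9664): product = 0.9242
After subsystem 3 (A=0.9998): product = 0.924
After subsystem 4 (A=0.9531): product = 0.8806
After subsystem 5 (A=0.9508): product = 0.8373
A_sys = 0.8373

0.8373


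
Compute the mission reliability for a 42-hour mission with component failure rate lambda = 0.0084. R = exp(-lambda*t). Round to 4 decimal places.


lambda = 0.0084
mission_time = 42
lambda * t = 0.0084 * 42 = 0.3528
R = exp(-0.3528)
R = 0.7027

0.7027


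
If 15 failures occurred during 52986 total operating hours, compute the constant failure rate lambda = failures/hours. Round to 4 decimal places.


failures = 15
total_hours = 52986
lambda = 15 / 52986
lambda = 0.0003

0.0003


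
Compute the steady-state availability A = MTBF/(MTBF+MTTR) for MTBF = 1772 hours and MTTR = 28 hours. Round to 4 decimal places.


MTBF = 1772
MTTR = 28
MTBF + MTTR = 1800
A = 1772 / 1800
A = 0.9844

0.9844


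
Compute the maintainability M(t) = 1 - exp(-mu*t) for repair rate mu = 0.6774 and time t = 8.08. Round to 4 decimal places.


mu = 0.6774, t = 8.08
mu * t = 0.6774 * 8.08 = 5.4734
exp(-5.4734) = 0.0042
M(t) = 1 - 0.0042
M(t) = 0.9958

0.9958


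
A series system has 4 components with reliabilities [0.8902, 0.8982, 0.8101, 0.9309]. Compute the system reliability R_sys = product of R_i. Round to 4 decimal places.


Components: [0.8902, 0.8982, 0.8101, 0.9309]
After component 1 (R=0.8902): product = 0.8902
After component 2 (R=0.8982): product = 0.7996
After component 3 (R=0.8101): product = 0.6477
After component 4 (R=0.9309): product = 0.603
R_sys = 0.603

0.603


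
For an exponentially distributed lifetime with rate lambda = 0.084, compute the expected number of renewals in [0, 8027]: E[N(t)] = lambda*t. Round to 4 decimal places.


lambda = 0.084
t = 8027
E[N(t)] = lambda * t
E[N(t)] = 0.084 * 8027
E[N(t)] = 674.268

674.268


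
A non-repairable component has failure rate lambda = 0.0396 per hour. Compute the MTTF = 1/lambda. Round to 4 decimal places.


lambda = 0.0396
MTTF = 1 / 0.0396
MTTF = 25.2525

25.2525


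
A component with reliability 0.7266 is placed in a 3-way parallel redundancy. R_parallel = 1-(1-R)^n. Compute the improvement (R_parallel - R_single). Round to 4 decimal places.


R_single = 0.7266, n = 3
1 - R_single = 0.2734
(1 - R_single)^n = 0.2734^3 = 0.0204
R_parallel = 1 - 0.0204 = 0.9796
Improvement = 0.9796 - 0.7266
Improvement = 0.253

0.253


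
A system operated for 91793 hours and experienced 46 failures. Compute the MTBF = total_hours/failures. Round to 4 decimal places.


total_hours = 91793
failures = 46
MTBF = 91793 / 46
MTBF = 1995.5

1995.5


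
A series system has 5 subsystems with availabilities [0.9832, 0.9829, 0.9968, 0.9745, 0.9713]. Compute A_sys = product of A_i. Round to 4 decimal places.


Subsystems: [0.9832, 0.9829, 0.9968, 0.9745, 0.9713]
After subsystem 1 (A=0.9832): product = 0.9832
After subsystem 2 (A=0.9829): product = 0.9664
After subsystem 3 (A=0.9968): product = 0.9633
After subsystem 4 (A=0.9745): product = 0.9387
After subsystem 5 (A=0.9713): product = 0.9118
A_sys = 0.9118

0.9118


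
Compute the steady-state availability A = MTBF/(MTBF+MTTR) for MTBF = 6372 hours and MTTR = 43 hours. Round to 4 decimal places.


MTBF = 6372
MTTR = 43
MTBF + MTTR = 6415
A = 6372 / 6415
A = 0.9933

0.9933


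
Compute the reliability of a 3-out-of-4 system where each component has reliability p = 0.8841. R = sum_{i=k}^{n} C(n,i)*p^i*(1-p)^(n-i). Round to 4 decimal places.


k = 3, n = 4, p = 0.8841
i=3: C(4,3)=4 * 0.8841^3 * 0.1159^1 = 0.3204
i=4: C(4,4)=1 * 0.8841^4 * 0.1159^0 = 0.6109
R = sum of terms = 0.9313

0.9313


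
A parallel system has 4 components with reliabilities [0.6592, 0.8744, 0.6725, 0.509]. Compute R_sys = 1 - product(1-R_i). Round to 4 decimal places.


Components: [0.6592, 0.8744, 0.6725, 0.509]
(1 - 0.6592) = 0.3408, running product = 0.3408
(1 - 0.8744) = 0.1256, running product = 0.0428
(1 - 0.6725) = 0.3275, running product = 0.014
(1 - 0.509) = 0.491, running product = 0.0069
Product of (1-R_i) = 0.0069
R_sys = 1 - 0.0069 = 0.9931

0.9931


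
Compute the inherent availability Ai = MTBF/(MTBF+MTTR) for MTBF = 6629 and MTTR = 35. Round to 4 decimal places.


MTBF = 6629
MTTR = 35
MTBF + MTTR = 6664
Ai = 6629 / 6664
Ai = 0.9947

0.9947


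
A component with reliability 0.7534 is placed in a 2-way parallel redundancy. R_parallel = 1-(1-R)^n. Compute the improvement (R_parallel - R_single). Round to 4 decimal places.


R_single = 0.7534, n = 2
1 - R_single = 0.2466
(1 - R_single)^n = 0.2466^2 = 0.0608
R_parallel = 1 - 0.0608 = 0.9392
Improvement = 0.9392 - 0.7534
Improvement = 0.1858

0.1858


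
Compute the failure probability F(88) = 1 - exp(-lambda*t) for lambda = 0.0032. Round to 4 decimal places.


lambda = 0.0032, t = 88
lambda * t = 0.2816
exp(-0.2816) = 0.7546
F(t) = 1 - 0.7546
F(t) = 0.2454

0.2454


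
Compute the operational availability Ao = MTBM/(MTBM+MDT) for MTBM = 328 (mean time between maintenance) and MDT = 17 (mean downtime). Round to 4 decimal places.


MTBM = 328
MDT = 17
MTBM + MDT = 345
Ao = 328 / 345
Ao = 0.9507

0.9507


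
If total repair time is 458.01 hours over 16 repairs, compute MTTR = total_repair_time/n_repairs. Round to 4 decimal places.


total_repair_time = 458.01
n_repairs = 16
MTTR = 458.01 / 16
MTTR = 28.6256

28.6256


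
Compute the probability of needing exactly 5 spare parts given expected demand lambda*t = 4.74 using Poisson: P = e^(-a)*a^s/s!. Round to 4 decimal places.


a = 4.74, s = 5
e^(-a) = e^(-4.74) = 0.0087
a^s = 4.74^5 = 2392.7191
s! = 120
P = 0.0087 * 2392.7191 / 120
P = 0.1742

0.1742


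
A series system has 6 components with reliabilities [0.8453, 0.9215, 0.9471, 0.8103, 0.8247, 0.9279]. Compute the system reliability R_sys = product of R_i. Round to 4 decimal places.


Components: [0.8453, 0.9215, 0.9471, 0.8103, 0.8247, 0.9279]
After component 1 (R=0.8453): product = 0.8453
After component 2 (R=0.9215): product = 0.7789
After component 3 (R=0.9471): product = 0.7377
After component 4 (R=0.8103): product = 0.5978
After component 5 (R=0.8247): product = 0.493
After component 6 (R=0.9279): product = 0.4575
R_sys = 0.4575

0.4575


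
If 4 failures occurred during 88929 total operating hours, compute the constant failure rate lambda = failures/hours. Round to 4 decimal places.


failures = 4
total_hours = 88929
lambda = 4 / 88929
lambda = 0.0

0.0


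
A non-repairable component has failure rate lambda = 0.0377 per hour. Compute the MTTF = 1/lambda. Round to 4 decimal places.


lambda = 0.0377
MTTF = 1 / 0.0377
MTTF = 26.5252

26.5252


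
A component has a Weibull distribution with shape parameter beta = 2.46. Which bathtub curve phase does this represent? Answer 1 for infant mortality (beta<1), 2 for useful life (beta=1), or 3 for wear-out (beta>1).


beta = 2.46
Compare beta to 1:
beta < 1 => infant mortality (phase 1)
beta = 1 => useful life (phase 2)
beta > 1 => wear-out (phase 3)
Since beta = 2.46, this is wear-out (increasing failure rate)
Phase = 3

3


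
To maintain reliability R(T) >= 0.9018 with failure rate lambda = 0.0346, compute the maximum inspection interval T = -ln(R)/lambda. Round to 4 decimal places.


R_target = 0.9018
lambda = 0.0346
-ln(0.9018) = 0.1034
T = 0.1034 / 0.0346
T = 2.9874

2.9874


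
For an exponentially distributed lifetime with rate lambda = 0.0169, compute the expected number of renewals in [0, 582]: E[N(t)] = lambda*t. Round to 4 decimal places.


lambda = 0.0169
t = 582
E[N(t)] = lambda * t
E[N(t)] = 0.0169 * 582
E[N(t)] = 9.8358

9.8358


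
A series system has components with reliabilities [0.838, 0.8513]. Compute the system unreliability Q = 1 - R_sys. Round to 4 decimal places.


Components: [0.838, 0.8513]
After component 1: product = 0.838
After component 2: product = 0.7134
R_sys = 0.7134
Q = 1 - 0.7134 = 0.2866

0.2866


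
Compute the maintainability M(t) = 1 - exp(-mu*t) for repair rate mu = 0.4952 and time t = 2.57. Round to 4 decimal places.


mu = 0.4952, t = 2.57
mu * t = 0.4952 * 2.57 = 1.2727
exp(-1.2727) = 0.2801
M(t) = 1 - 0.2801
M(t) = 0.7199

0.7199


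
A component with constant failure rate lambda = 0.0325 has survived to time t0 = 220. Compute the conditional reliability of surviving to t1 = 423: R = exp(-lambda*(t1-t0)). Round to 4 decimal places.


lambda = 0.0325
t0 = 220, t1 = 423
t1 - t0 = 203
lambda * (t1-t0) = 0.0325 * 203 = 6.5975
R = exp(-6.5975)
R = 0.0014

0.0014


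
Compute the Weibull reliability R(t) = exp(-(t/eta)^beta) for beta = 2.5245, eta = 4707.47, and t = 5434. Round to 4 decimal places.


beta = 2.5245, eta = 4707.47, t = 5434
t/eta = 5434 / 4707.47 = 1.1543
(t/eta)^beta = 1.1543^2.5245 = 1.4367
R(t) = exp(-1.4367)
R(t) = 0.2377

0.2377


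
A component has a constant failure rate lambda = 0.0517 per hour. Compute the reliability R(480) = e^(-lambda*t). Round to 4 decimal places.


lambda = 0.0517
t = 480
lambda * t = 24.816
R(t) = e^(-24.816)
R(t) = 0.0

0.0


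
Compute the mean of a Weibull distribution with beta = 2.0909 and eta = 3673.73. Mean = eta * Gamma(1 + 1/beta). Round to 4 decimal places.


beta = 2.0909, eta = 3673.73
1/beta = 0.4783
1 + 1/beta = 1.4783
Gamma(1.4783) = 0.8857
Mean = 3673.73 * 0.8857
Mean = 3253.9002

3253.9002


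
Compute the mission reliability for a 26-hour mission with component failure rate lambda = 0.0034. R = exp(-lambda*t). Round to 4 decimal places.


lambda = 0.0034
mission_time = 26
lambda * t = 0.0034 * 26 = 0.0884
R = exp(-0.0884)
R = 0.9154

0.9154


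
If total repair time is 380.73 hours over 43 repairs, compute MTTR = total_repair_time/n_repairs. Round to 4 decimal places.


total_repair_time = 380.73
n_repairs = 43
MTTR = 380.73 / 43
MTTR = 8.8542

8.8542


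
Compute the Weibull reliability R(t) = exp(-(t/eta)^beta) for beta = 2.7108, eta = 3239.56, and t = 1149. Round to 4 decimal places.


beta = 2.7108, eta = 3239.56, t = 1149
t/eta = 1149 / 3239.56 = 0.3547
(t/eta)^beta = 0.3547^2.7108 = 0.0602
R(t) = exp(-0.0602)
R(t) = 0.9416

0.9416


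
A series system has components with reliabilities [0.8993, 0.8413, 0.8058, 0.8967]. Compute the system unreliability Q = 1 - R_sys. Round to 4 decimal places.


Components: [0.8993, 0.8413, 0.8058, 0.8967]
After component 1: product = 0.8993
After component 2: product = 0.7566
After component 3: product = 0.6097
After component 4: product = 0.5467
R_sys = 0.5467
Q = 1 - 0.5467 = 0.4533

0.4533


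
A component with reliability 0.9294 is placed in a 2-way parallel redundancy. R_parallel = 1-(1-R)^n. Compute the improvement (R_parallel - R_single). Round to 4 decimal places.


R_single = 0.9294, n = 2
1 - R_single = 0.0706
(1 - R_single)^n = 0.0706^2 = 0.005
R_parallel = 1 - 0.005 = 0.995
Improvement = 0.995 - 0.9294
Improvement = 0.0656

0.0656


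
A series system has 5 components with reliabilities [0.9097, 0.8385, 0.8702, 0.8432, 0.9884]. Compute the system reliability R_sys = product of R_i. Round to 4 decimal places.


Components: [0.9097, 0.8385, 0.8702, 0.8432, 0.9884]
After component 1 (R=0.9097): product = 0.9097
After component 2 (R=0.8385): product = 0.7628
After component 3 (R=0.8702): product = 0.6638
After component 4 (R=0.8432): product = 0.5597
After component 5 (R=0.9884): product = 0.5532
R_sys = 0.5532

0.5532


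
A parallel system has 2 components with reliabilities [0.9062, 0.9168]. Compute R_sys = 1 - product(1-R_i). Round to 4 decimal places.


Components: [0.9062, 0.9168]
(1 - 0.9062) = 0.0938, running product = 0.0938
(1 - 0.9168) = 0.0832, running product = 0.0078
Product of (1-R_i) = 0.0078
R_sys = 1 - 0.0078 = 0.9922

0.9922


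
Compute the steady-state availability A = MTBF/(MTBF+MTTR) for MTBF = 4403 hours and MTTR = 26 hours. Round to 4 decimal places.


MTBF = 4403
MTTR = 26
MTBF + MTTR = 4429
A = 4403 / 4429
A = 0.9941

0.9941


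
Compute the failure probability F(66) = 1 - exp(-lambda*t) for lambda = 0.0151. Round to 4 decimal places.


lambda = 0.0151, t = 66
lambda * t = 0.9966
exp(-0.9966) = 0.3691
F(t) = 1 - 0.3691
F(t) = 0.6309

0.6309


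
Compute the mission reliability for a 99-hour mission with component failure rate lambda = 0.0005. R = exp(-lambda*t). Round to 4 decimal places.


lambda = 0.0005
mission_time = 99
lambda * t = 0.0005 * 99 = 0.0495
R = exp(-0.0495)
R = 0.9517

0.9517


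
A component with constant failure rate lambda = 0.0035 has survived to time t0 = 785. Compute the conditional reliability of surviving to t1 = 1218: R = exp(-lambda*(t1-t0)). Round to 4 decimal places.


lambda = 0.0035
t0 = 785, t1 = 1218
t1 - t0 = 433
lambda * (t1-t0) = 0.0035 * 433 = 1.5155
R = exp(-1.5155)
R = 0.2197

0.2197


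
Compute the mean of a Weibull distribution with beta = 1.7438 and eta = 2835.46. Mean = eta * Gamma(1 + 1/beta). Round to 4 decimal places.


beta = 1.7438, eta = 2835.46
1/beta = 0.5735
1 + 1/beta = 1.5735
Gamma(1.5735) = 0.8908
Mean = 2835.46 * 0.8908
Mean = 2525.835

2525.835


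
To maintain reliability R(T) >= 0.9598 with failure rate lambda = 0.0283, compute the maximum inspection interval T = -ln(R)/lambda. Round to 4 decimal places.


R_target = 0.9598
lambda = 0.0283
-ln(0.9598) = 0.041
T = 0.041 / 0.0283
T = 1.4498

1.4498


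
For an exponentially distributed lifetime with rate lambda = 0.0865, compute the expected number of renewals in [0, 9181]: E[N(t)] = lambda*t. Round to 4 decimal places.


lambda = 0.0865
t = 9181
E[N(t)] = lambda * t
E[N(t)] = 0.0865 * 9181
E[N(t)] = 794.1565

794.1565


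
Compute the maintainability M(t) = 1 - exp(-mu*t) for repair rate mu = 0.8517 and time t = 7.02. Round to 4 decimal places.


mu = 0.8517, t = 7.02
mu * t = 0.8517 * 7.02 = 5.9789
exp(-5.9789) = 0.0025
M(t) = 1 - 0.0025
M(t) = 0.9975

0.9975


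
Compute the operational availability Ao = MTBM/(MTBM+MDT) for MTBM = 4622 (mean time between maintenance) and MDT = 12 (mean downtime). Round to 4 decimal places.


MTBM = 4622
MDT = 12
MTBM + MDT = 4634
Ao = 4622 / 4634
Ao = 0.9974

0.9974


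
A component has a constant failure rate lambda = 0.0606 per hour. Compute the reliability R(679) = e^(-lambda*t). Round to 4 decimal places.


lambda = 0.0606
t = 679
lambda * t = 41.1474
R(t) = e^(-41.1474)
R(t) = 0.0

0.0


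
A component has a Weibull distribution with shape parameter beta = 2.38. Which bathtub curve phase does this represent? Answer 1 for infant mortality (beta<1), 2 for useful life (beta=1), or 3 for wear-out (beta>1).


beta = 2.38
Compare beta to 1:
beta < 1 => infant mortality (phase 1)
beta = 1 => useful life (phase 2)
beta > 1 => wear-out (phase 3)
Since beta = 2.38, this is wear-out (increasing failure rate)
Phase = 3

3


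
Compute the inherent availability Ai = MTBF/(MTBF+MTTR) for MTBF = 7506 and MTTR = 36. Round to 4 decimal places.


MTBF = 7506
MTTR = 36
MTBF + MTTR = 7542
Ai = 7506 / 7542
Ai = 0.9952

0.9952


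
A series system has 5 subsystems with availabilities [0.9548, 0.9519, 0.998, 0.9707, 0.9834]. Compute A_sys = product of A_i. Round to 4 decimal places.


Subsystems: [0.9548, 0.9519, 0.998, 0.9707, 0.9834]
After subsystem 1 (A=0.9548): product = 0.9548
After subsystem 2 (A=0.9519): product = 0.9089
After subsystem 3 (A=0.998): product = 0.9071
After subsystem 4 (A=0.9707): product = 0.8805
After subsystem 5 (A=0.9834): product = 0.8659
A_sys = 0.8659

0.8659


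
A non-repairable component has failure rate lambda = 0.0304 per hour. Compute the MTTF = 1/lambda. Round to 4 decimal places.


lambda = 0.0304
MTTF = 1 / 0.0304
MTTF = 32.8947

32.8947


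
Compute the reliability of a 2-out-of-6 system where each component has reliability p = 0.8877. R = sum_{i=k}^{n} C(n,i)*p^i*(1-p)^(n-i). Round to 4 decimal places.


k = 2, n = 6, p = 0.8877
i=2: C(6,2)=15 * 0.8877^2 * 0.1123^4 = 0.0019
i=3: C(6,3)=20 * 0.8877^3 * 0.1123^3 = 0.0198
i=4: C(6,4)=15 * 0.8877^4 * 0.1123^2 = 0.1175
i=5: C(6,5)=6 * 0.8877^5 * 0.1123^1 = 0.3714
i=6: C(6,6)=1 * 0.8877^6 * 0.1123^0 = 0.4893
R = sum of terms = 0.9999

0.9999


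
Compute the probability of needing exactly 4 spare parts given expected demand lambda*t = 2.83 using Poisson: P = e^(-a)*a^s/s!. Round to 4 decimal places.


a = 2.83, s = 4
e^(-a) = e^(-2.83) = 0.059
a^s = 2.83^4 = 64.1425
s! = 24
P = 0.059 * 64.1425 / 24
P = 0.1577

0.1577


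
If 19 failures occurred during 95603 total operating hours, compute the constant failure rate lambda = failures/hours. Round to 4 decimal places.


failures = 19
total_hours = 95603
lambda = 19 / 95603
lambda = 0.0002

0.0002


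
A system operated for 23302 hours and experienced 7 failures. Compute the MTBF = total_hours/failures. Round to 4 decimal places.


total_hours = 23302
failures = 7
MTBF = 23302 / 7
MTBF = 3328.8571

3328.8571


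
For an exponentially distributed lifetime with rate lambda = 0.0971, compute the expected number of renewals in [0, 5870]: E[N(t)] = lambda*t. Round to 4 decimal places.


lambda = 0.0971
t = 5870
E[N(t)] = lambda * t
E[N(t)] = 0.0971 * 5870
E[N(t)] = 569.977

569.977


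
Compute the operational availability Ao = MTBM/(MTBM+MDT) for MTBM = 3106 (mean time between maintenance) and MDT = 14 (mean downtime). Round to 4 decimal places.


MTBM = 3106
MDT = 14
MTBM + MDT = 3120
Ao = 3106 / 3120
Ao = 0.9955

0.9955


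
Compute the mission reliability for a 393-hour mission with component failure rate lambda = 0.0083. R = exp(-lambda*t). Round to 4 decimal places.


lambda = 0.0083
mission_time = 393
lambda * t = 0.0083 * 393 = 3.2619
R = exp(-3.2619)
R = 0.0383

0.0383


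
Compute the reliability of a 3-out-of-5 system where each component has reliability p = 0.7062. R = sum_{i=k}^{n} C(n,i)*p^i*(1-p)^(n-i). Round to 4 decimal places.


k = 3, n = 5, p = 0.7062
i=3: C(5,3)=10 * 0.7062^3 * 0.2938^2 = 0.304
i=4: C(5,4)=5 * 0.7062^4 * 0.2938^1 = 0.3654
i=5: C(5,5)=1 * 0.7062^5 * 0.2938^0 = 0.1756
R = sum of terms = 0.845

0.845


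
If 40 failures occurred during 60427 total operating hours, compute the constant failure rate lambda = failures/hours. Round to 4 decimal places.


failures = 40
total_hours = 60427
lambda = 40 / 60427
lambda = 0.0007

0.0007


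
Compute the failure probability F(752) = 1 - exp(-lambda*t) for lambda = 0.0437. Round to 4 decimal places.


lambda = 0.0437, t = 752
lambda * t = 32.8624
exp(-32.8624) = 0.0
F(t) = 1 - 0.0
F(t) = 1.0

1.0


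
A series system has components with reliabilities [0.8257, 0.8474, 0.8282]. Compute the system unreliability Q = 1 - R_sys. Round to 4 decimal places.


Components: [0.8257, 0.8474, 0.8282]
After component 1: product = 0.8257
After component 2: product = 0.6997
After component 3: product = 0.5795
R_sys = 0.5795
Q = 1 - 0.5795 = 0.4205

0.4205


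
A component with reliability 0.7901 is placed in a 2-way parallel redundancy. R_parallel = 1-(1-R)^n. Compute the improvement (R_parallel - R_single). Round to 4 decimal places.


R_single = 0.7901, n = 2
1 - R_single = 0.2099
(1 - R_single)^n = 0.2099^2 = 0.0441
R_parallel = 1 - 0.0441 = 0.9559
Improvement = 0.9559 - 0.7901
Improvement = 0.1658

0.1658
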